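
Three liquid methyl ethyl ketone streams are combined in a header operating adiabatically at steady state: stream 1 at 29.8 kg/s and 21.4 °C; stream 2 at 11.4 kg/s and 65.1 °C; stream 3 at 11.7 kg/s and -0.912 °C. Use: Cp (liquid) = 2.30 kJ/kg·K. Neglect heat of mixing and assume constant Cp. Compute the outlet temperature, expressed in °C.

T_out = 25.9 °C

Adiabatic, steady state ⇒ Σ ṁᵢCp,ᵢ(T_out − Tᵢ) = 0
T_out = Σ ṁᵢCp,ᵢTᵢ / Σ ṁᵢCp,ᵢ
      = 3149.1 / 121.67 = 25.883 °C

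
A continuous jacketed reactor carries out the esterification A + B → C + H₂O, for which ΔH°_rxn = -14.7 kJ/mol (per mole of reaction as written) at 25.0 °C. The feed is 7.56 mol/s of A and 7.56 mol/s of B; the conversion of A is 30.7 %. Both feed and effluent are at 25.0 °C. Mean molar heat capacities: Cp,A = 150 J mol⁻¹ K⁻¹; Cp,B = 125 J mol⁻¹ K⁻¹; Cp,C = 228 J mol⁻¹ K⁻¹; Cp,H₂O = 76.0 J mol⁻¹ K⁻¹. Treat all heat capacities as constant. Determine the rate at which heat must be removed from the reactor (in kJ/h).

Extent of reaction ξ = 0.307 × 7.56 = 2.3209 mol/s
Reaction term: ξ·ΔH°_rxn = 2.3209 × -14.7 = -34.118 kJ/s
Q = ΔH = -34.118 kJ/s = -34.118 kW
Heat removed = 122820 kJ/h

Q_out = 123000 kJ/h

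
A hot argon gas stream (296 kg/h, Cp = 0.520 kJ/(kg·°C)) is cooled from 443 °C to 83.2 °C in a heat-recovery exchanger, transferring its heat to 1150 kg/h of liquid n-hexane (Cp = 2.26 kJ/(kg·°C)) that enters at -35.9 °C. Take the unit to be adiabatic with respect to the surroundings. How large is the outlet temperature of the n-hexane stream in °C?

T_c,out = -14.6 °C

Heat released by hot stream: Q = 296 × 0.520 × (443 − 83.2) = 55380 kJ/h
Energy balance on cold side (adiabatic exchanger): Q = ṁ_c·Cp_c·(T_c,out − T_c,in)
T_c,out = -35.9 + 55380/(1150 × 2.26) = -14.592 °C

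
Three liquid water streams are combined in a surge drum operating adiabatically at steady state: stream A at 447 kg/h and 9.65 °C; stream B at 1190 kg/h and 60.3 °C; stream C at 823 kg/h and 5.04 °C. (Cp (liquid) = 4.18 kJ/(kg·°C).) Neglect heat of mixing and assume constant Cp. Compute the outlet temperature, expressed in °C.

T_out = 32.6 °C

No heat crosses the boundary, so H_out = H_in.
T_out = Σ ṁᵢCp,ᵢTᵢ / Σ ṁᵢCp,ᵢ
      = 335310 / 10283 = 32.609 °C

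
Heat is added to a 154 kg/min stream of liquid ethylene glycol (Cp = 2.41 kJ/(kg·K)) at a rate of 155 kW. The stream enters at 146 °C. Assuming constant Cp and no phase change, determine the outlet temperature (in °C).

Q = 155 kW = 9300 kJ/min
ΔT = Q/(ṁ·Cp) = 9300/(154×2.41) = 25.058 K
T_out = 146 + 25.058 = 171.06 °C

T_out = 171 °C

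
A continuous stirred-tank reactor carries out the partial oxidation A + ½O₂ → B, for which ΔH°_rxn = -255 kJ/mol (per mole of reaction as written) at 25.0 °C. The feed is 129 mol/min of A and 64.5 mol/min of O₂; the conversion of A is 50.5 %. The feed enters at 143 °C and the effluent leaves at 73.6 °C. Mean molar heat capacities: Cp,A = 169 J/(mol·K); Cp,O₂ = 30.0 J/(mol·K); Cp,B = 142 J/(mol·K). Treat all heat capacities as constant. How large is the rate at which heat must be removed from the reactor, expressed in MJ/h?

Extent of reaction ξ = 0.505 × 129 = 65.145 mol/min
Reaction term: ξ·ΔH°_rxn = 65.145 × -255 = -16612 kJ/min
Sensible, feed 143→25 °C: -2800.8 kJ/min
Outlet flows (mol/min): A 63.855, O₂ 31.928, B 65.145
Sensible, products 25→73.6 °C: 1020.6 kJ/min
Q = ΔH = -18392 kJ/min = -306.54 kW
Heat removed = 1103.5 MJ/h

Q_out = 1100 MJ/h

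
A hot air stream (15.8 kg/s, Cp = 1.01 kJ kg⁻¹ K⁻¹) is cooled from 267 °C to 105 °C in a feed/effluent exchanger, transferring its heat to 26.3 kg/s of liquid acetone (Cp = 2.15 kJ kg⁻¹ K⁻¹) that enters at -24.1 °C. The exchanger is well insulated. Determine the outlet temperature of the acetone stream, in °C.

T_c,out = 21.6 °C

Heat released by hot stream: Q = 15.8 × 1.01 × (267 − 105) = 2585.2 kJ/s
Energy balance on cold side (adiabatic exchanger): Q = ṁ_c·Cp_c·(T_c,out − T_c,in)
T_c,out = -24.1 + 2585.2/(26.3 × 2.15) = 21.619 °C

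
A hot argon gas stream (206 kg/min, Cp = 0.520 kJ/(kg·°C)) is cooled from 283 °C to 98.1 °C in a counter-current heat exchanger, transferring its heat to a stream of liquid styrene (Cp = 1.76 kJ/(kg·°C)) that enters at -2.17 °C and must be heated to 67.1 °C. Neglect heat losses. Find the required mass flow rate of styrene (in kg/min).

ṁ_c = 162 kg/min

Heat released by hot stream: Q = 206 × 0.520 × (283 − 98.1) = 19806 kJ/min
Energy balance on cold side (adiabatic exchanger): Q = ṁ_c·Cp_c·(T_c,out − T_c,in)
ṁ_c = 19806 / [1.76 × (67.1 − -2.17)] = 162.46 kg/min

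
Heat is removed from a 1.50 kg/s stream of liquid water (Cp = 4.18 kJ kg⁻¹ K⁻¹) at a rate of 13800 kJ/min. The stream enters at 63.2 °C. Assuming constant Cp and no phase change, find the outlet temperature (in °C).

T_out = 26.5 °C

Q = 13800 kJ/min = 230 kJ/s
ΔT = Q/(ṁ·Cp) = 230/(1.50×4.18) = 36.683 K
T_out = 63.2 − 36.683 = 26.517 °C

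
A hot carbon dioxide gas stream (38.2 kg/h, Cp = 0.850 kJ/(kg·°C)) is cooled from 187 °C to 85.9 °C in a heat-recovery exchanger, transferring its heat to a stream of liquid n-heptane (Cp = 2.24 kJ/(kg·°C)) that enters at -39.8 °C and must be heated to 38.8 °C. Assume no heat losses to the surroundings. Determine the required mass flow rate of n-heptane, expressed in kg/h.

Heat released by hot stream: Q = 38.2 × 0.850 × (187 − 85.9) = 3282.7 kJ/h
Energy balance on cold side (adiabatic exchanger): Q = ṁ_c·Cp_c·(T_c,out − T_c,in)
ṁ_c = 3282.7 / [2.24 × (38.8 − -39.8)] = 18.645 kg/h

ṁ_c = 18.6 kg/h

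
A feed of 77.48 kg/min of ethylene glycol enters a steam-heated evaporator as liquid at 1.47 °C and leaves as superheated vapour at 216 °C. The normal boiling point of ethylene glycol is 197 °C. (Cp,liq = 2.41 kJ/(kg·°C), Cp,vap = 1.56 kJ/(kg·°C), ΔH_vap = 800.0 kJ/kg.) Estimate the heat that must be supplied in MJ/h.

Q = 6050 MJ/h

liquid 1.47→197 °C: 471.23 kJ/kg
vaporisation at 197 °C: 800 kJ/kg
vapour 197→216 °C: 29.64 kJ/kg
Δh = 471.23 + 800 + 29.64 = 1300.9 kJ/kg
Q = ṁ·Δh = 77.48 kg/min × 1300.9 kJ/kg = 100790 kJ/min
|Q| = 1679.9 kW = 6047.5 MJ/h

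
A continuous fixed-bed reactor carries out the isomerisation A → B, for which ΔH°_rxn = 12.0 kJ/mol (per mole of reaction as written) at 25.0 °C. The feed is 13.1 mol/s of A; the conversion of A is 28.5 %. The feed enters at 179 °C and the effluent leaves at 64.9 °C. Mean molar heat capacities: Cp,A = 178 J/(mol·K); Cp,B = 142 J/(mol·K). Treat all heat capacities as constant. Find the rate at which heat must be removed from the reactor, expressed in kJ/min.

Q_out = 13600 kJ/min

Extent of reaction ξ = 0.285 × 13.1 = 3.7335 mol/s
Reaction term: ξ·ΔH°_rxn = 3.7335 × 12.0 = 44.802 kJ/s
Sensible, feed 179→25 °C: -359.1 kJ/s
Outlet flows (mol/s): A 9.3665, B 3.7335
Sensible, products 25→64.9 °C: 87.676 kJ/s
Q = ΔH = -226.62 kJ/s = -226.62 kW
Heat removed = 13597 kJ/min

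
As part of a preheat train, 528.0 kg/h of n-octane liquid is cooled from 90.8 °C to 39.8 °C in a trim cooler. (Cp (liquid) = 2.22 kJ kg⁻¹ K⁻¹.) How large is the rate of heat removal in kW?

Q_c = 16.6 kW

Q = ṁ·Cp·ΔT = 528.0 × 2.22 × (39.8 − 90.8) = -59780 kJ/h
Converting: 59780 / 3600 s = 16.606 kW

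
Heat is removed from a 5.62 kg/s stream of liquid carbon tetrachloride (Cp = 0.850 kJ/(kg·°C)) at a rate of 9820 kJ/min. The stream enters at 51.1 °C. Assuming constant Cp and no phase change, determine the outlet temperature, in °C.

T_out = 16.8 °C

Q = 9820 kJ/min = 163.67 kJ/s
ΔT = Q/(ṁ·Cp) = 163.67/(5.62×0.850) = 34.261 K
T_out = 51.1 − 34.261 = 16.839 °C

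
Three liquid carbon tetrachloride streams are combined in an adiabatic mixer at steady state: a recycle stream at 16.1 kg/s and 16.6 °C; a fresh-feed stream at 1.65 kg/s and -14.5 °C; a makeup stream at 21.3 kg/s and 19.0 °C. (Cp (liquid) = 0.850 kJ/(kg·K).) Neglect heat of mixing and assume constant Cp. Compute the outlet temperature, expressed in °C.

T_out = 16.6 °C

Energy balance with Q = 0: Σ ṁᵢCp,ᵢ(T_out − Tᵢ) = 0
Σ ṁᵢCp,ᵢTᵢ = 16.1×0.850×16.6 + 1.65×0.850×-14.5 + 21.3×0.850×19.0 = 550.83
Σ ṁᵢCp,ᵢ = 16.1×0.850 + 1.65×0.850 + 21.3×0.850 = 33.193
T_out = 550.83 / 33.193 = 16.595 °C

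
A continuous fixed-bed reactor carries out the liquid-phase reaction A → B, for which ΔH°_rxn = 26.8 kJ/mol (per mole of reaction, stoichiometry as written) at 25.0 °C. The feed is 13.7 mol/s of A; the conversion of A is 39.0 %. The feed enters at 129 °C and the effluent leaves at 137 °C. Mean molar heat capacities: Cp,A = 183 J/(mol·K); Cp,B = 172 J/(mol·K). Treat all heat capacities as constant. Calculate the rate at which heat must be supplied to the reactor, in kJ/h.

Extent of reaction ξ = 0.390 × 13.7 = 5.343 mol/s
Reaction term: ξ·ΔH°_rxn = 5.343 × 26.8 = 143.19 kJ/s
Sensible, feed 129→25 °C: -260.74 kJ/s
Outlet flows (mol/s): A 8.357, B 5.343
Sensible, products 25→137 °C: 274.21 kJ/s
Q = ΔH = 156.67 kJ/s = 156.67 kW
Heat supplied = 564000 kJ/h

Q_in = 564000 kJ/h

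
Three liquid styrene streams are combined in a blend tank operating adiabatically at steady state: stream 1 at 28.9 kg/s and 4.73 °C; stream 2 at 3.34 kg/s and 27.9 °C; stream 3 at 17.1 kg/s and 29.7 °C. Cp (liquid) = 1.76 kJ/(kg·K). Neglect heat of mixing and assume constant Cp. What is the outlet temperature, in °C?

T_out = 15.0 °C

Energy balance with Q = 0: Σ ṁᵢCp,ᵢ(T_out − Tᵢ) = 0
Σ ṁᵢCp,ᵢTᵢ = 28.9×1.76×4.73 + 3.34×1.76×27.9 + 17.1×1.76×29.7 = 1298.4
Σ ṁᵢCp,ᵢ = 28.9×1.76 + 3.34×1.76 + 17.1×1.76 = 86.838
T_out = 1298.4 / 86.838 = 14.952 °C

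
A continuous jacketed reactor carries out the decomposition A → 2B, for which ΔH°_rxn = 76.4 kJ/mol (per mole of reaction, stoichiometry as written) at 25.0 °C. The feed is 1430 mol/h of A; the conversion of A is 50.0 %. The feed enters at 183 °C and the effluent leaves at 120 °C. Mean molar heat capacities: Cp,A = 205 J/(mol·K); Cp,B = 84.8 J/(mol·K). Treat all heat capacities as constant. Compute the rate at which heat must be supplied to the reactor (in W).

Extent of reaction ξ = 0.500 × 1430 = 715 mol/h
Reaction term: ξ·ΔH°_rxn = 715 × 76.4 = 54626 kJ/h
Sensible, feed 183→25 °C: -46318 kJ/h
Outlet flows (mol/h): A 715, B 1430
Sensible, products 25→120 °C: 25445 kJ/h
Q = ΔH = 33753 kJ/h = 9.3758 kW
Heat supplied = 9375.8 W

Q_in = 9380 W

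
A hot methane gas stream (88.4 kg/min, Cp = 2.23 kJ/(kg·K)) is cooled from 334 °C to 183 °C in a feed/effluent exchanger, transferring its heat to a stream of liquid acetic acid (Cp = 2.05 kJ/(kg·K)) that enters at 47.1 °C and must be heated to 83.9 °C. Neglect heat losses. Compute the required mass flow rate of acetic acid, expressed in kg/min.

ṁ_c = 395 kg/min

Heat released by hot stream: Q = 88.4 × 2.23 × (334 − 183) = 29767 kJ/min
Energy balance on cold side (adiabatic exchanger): Q = ṁ_c·Cp_c·(T_c,out − T_c,in)
ṁ_c = 29767 / [2.05 × (83.9 − 47.1)] = 394.58 kg/min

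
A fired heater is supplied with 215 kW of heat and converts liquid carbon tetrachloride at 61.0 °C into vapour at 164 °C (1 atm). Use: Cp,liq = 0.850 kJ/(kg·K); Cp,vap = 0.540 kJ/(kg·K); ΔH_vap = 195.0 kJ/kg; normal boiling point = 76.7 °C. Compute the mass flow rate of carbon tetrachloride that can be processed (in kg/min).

Δh = 0.850×(76.7−61.0) + 195.0 + 0.540×(164−76.7) = 255.49 kJ/kg
Q = 215 kW = 215 kJ/s = 12900 kJ/min
ṁ = Q/Δh = 12900 / 255.49 = 50.492 kg/min

ṁ = 50.5 kg/min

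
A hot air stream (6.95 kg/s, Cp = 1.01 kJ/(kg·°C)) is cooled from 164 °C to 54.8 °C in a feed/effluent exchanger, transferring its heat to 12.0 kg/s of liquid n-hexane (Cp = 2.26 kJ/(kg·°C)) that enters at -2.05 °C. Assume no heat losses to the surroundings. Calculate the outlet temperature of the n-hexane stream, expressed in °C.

T_c,out = 26.2 °C

Heat released by hot stream: Q = 6.95 × 1.01 × (164 − 54.8) = 766.53 kJ/s
Energy balance on cold side (adiabatic exchanger): Q = ṁ_c·Cp_c·(T_c,out − T_c,in)
T_c,out = -2.05 + 766.53/(12.0 × 2.26) = 26.214 °C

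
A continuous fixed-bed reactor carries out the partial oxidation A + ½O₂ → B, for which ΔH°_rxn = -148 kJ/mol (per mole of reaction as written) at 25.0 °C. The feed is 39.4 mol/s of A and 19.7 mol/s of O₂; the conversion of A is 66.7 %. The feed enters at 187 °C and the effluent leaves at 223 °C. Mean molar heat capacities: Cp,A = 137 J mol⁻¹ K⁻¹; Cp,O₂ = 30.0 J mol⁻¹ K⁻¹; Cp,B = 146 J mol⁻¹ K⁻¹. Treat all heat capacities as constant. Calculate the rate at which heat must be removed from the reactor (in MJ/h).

Q_out = 13300 MJ/h

Extent of reaction ξ = 0.667 × 39.4 = 26.28 mol/s
Reaction term: ξ·ΔH°_rxn = 26.28 × -148 = -3889.4 kJ/s
Sensible, feed 187→25 °C: -970.19 kJ/s
Outlet flows (mol/s): A 13.12, O₂ 6.5601, B 26.28
Sensible, products 25→223 °C: 1154.6 kJ/s
Q = ΔH = -3705 kJ/s = -3705 kW
Heat removed = 13338 MJ/h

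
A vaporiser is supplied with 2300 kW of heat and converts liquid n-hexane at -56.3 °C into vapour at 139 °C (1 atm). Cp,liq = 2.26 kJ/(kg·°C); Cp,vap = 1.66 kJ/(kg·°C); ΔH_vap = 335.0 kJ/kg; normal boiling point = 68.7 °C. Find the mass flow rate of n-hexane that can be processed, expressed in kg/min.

ṁ = 188 kg/min

Δh = 2.26×(68.7−-56.3) + 335.0 + 1.66×(139−68.7) = 734.2 kJ/kg
Q = 2300 kW = 2300 kJ/s = 138000 kJ/min
ṁ = Q/Δh = 138000 / 734.2 = 187.96 kg/min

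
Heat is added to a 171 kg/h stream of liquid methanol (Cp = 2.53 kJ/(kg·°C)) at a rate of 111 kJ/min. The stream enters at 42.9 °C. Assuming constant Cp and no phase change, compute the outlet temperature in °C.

T_out = 58.3 °C

Q = 111 kJ/min = 6660 kJ/h
ΔT = Q/(ṁ·Cp) = 6660/(171×2.53) = 15.394 K
T_out = 42.9 + 15.394 = 58.294 °C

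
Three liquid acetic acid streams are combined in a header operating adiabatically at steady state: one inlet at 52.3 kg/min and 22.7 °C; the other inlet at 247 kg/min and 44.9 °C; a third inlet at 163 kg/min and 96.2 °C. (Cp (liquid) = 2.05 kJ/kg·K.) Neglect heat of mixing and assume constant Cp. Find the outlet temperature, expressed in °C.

No heat crosses the boundary, so H_out = H_in.
T_out = Σ ṁᵢCp,ᵢTᵢ / Σ ṁᵢCp,ᵢ
      = 57314 / 947.71 = 60.476 °C

T_out = 60.5 °C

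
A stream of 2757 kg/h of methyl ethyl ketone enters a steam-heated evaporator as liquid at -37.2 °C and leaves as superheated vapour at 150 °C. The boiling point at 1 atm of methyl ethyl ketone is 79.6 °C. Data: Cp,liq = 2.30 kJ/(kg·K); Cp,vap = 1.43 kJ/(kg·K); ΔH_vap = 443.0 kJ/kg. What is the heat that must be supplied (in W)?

liquid -37.2→79.6 °C: 268.64 kJ/kg
vaporisation at 79.6 °C: 443 kJ/kg
vapour 79.6→150 °C: 100.67 kJ/kg
Δh = 268.64 + 443 + 100.67 = 812.31 kJ/kg
Q = ṁ·Δh = 2757 kg/h × 812.31 kJ/kg = 2.2395e+06 kJ/h
|Q| = 622.1 kW = 622100 W

Q = 622000 W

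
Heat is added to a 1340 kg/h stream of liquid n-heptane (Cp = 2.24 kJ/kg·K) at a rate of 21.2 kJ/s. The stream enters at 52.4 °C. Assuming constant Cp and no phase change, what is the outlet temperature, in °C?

T_out = 77.8 °C

Q = 21.2 kJ/s = 76320 kJ/h
ΔT = Q/(ṁ·Cp) = 76320/(1340×2.24) = 25.426 K
T_out = 52.4 + 25.426 = 77.826 °C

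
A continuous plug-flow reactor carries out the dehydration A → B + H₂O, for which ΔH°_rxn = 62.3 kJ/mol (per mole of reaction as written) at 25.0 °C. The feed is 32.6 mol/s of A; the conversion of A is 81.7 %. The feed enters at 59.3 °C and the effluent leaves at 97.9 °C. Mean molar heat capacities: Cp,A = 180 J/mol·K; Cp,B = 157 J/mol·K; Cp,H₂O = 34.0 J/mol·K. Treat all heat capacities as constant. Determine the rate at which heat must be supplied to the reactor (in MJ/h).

Q_in = 6870 MJ/h

Extent of reaction ξ = 0.817 × 32.6 = 26.634 mol/s
Reaction term: ξ·ΔH°_rxn = 26.634 × 62.3 = 1659.3 kJ/s
Sensible, feed 59.3→25 °C: -201.27 kJ/s
Outlet flows (mol/s): A 5.9658, B 26.634, H₂O 26.634
Sensible, products 25→97.9 °C: 449.14 kJ/s
Q = ΔH = 1907.2 kJ/s = 1907.2 kW
Heat supplied = 6865.8 MJ/h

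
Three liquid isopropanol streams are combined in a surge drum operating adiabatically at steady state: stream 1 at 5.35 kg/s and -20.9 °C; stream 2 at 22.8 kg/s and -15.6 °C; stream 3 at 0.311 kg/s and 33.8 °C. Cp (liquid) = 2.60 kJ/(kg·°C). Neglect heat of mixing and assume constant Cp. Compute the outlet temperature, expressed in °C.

No heat crosses the boundary, so H_out = H_in.
Σ ṁᵢCp,ᵢTᵢ = 5.35×2.60×-20.9 + 22.8×2.60×-15.6 + 0.311×2.60×33.8 = -1188.2
Σ ṁᵢCp,ᵢ = 5.35×2.60 + 22.8×2.60 + 0.311×2.60 = 73.999
T_out = -1188.2 / 73.999 = -16.056 °C

T_out = -16.1 °C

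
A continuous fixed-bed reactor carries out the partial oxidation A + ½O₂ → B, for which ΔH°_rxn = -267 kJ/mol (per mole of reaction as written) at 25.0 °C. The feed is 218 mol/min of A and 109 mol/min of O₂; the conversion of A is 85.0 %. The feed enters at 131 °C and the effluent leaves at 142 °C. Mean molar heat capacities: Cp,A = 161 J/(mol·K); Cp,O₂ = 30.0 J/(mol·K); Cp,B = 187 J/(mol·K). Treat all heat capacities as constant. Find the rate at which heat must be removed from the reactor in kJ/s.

Q_out = 814 kJ/s

Extent of reaction ξ = 0.850 × 218 = 185.3 mol/min
Reaction term: ξ·ΔH°_rxn = 185.3 × -267 = -49475 kJ/min
Sensible, feed 131→25 °C: -4067 kJ/min
Outlet flows (mol/min): A 32.7, O₂ 16.35, B 185.3
Sensible, products 25→142 °C: 4727.5 kJ/min
Q = ΔH = -48815 kJ/min = -813.58 kW
Heat removed = 813.58 kJ/s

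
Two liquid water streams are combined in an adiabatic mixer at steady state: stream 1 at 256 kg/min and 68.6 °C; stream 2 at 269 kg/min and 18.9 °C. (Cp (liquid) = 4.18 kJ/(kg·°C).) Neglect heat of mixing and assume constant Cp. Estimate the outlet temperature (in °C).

T_out = 43.1 °C

No heat crosses the boundary, so H_out = H_in.
T_out = Σ ṁᵢCp,ᵢTᵢ / Σ ṁᵢCp,ᵢ
      = 94659 / 2194.5 = 43.135 °C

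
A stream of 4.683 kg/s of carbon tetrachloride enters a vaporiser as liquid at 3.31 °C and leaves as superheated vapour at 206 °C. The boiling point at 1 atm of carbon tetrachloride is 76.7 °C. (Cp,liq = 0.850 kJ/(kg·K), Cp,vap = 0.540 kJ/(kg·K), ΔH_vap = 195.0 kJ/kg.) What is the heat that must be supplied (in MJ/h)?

liquid 3.31→76.7 °C: 62.381 kJ/kg
vaporisation at 76.7 °C: 195 kJ/kg
vapour 76.7→206 °C: 69.822 kJ/kg
Δh = 62.381 + 195 + 69.822 = 327.2 kJ/kg
Q = ṁ·Δh = 4.683 kg/s × 327.2 kJ/kg = 1532.3 kJ/s
|Q| = 1532.3 kW = 5516.3 MJ/h

Q = 5520 MJ/h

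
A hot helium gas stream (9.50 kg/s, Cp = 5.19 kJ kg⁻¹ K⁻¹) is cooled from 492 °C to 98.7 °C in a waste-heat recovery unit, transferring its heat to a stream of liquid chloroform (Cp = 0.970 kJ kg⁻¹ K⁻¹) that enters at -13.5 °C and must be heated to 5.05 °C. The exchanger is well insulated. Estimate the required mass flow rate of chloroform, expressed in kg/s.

ṁ_c = 1080 kg/s

Heat released by hot stream: Q = 9.50 × 5.19 × (492 − 98.7) = 19392 kJ/s
Energy balance on cold side (adiabatic exchanger): Q = ṁ_c·Cp_c·(T_c,out − T_c,in)
ṁ_c = 19392 / [0.970 × (5.05 − -13.5)] = 1077.7 kg/s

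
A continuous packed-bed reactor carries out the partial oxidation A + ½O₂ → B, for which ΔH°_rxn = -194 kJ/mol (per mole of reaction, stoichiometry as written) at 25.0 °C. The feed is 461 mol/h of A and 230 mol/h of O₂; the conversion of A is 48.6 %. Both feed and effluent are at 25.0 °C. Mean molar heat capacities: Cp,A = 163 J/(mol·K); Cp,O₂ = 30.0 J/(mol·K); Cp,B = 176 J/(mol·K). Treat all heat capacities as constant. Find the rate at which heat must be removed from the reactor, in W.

Extent of reaction ξ = 0.486 × 461 = 224.05 mol/h
Reaction term: ξ·ΔH°_rxn = 224.05 × -194 = -43465 kJ/h
Q = ΔH = -43465 kJ/h = -12.074 kW
Heat removed = 12074 W

Q_out = 12100 W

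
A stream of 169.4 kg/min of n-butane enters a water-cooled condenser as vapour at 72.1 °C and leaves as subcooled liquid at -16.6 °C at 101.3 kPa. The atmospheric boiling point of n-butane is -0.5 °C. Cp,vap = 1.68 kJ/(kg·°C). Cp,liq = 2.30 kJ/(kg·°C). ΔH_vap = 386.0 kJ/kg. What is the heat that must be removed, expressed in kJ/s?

vapour 72.1→-0.5 °C: -121.97 kJ/kg
condensation at -0.5 °C: -386 kJ/kg
liquid -0.5→-16.6 °C: -37.03 kJ/kg
Δh = -121.97 + -386 + -37.03 = -545 kJ/kg
Q = ṁ·Δh = 169.4 kg/min × -545 kJ/kg = -92323 kJ/min
|Q| = 1538.7 kW

Q_c = 1540 kJ/s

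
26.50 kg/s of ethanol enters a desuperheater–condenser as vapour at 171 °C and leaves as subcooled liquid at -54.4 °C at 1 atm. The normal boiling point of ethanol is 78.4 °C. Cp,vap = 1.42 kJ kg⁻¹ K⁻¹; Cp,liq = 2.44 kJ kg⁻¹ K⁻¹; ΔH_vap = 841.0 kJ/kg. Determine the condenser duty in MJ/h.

vapour 171→78.4 °C: -131.49 kJ/kg
condensation at 78.4 °C: -841 kJ/kg
liquid 78.4→-54.4 °C: -324.03 kJ/kg
Δh = -131.49 + -841 + -324.03 = -1296.5 kJ/kg
Q = ṁ·Δh = 26.50 kg/s × -1296.5 kJ/kg = -34358 kJ/s
|Q| = 34358 kW = 123690 MJ/h

Q_c = 124000 MJ/h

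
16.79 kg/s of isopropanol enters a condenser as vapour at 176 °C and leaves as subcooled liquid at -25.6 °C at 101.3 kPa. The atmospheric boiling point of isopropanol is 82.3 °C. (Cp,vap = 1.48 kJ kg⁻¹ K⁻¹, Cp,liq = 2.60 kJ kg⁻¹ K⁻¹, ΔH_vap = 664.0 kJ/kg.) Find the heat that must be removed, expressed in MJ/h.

Q_c = 65500 MJ/h

vapour 176→82.3 °C: -138.68 kJ/kg
condensation at 82.3 °C: -664 kJ/kg
liquid 82.3→-25.6 °C: -280.54 kJ/kg
Δh = -138.68 + -664 + -280.54 = -1083.2 kJ/kg
Q = ṁ·Δh = 16.79 kg/s × -1083.2 kJ/kg = -18187 kJ/s
|Q| = 18187 kW = 65474 MJ/h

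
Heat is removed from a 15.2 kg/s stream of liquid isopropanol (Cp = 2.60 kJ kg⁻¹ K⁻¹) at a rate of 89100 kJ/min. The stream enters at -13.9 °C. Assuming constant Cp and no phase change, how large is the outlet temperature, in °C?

T_out = -51.5 °C

Q = 89100 kJ/min = 1485 kJ/s
ΔT = Q/(ṁ·Cp) = 1485/(15.2×2.60) = 37.576 K
T_out = -13.9 − 37.576 = -51.476 °C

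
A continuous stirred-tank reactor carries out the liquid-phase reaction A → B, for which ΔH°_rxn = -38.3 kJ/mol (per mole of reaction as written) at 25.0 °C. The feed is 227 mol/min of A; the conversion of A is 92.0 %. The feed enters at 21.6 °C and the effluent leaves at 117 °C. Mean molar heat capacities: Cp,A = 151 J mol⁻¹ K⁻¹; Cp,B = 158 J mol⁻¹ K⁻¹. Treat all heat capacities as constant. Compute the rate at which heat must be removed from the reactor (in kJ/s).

Extent of reaction ξ = 0.920 × 227 = 208.84 mol/min
Reaction term: ξ·ΔH°_rxn = 208.84 × -38.3 = -7998.6 kJ/min
Sensible, feed 21.6→25 °C: 116.54 kJ/min
Outlet flows (mol/min): A 18.16, B 208.84
Sensible, products 25→117 °C: 3288 kJ/min
Q = ΔH = -4594.1 kJ/min = -76.568 kW
Heat removed = 76.568 kJ/s

Q_out = 76.6 kJ/s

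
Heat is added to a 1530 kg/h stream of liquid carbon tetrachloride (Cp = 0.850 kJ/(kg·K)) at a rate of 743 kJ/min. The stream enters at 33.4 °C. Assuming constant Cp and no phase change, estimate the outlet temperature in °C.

Q = 743 kJ/min = 44580 kJ/h
ΔT = Q/(ṁ·Cp) = 44580/(1530×0.850) = 34.279 K
T_out = 33.4 + 34.279 = 67.679 °C

T_out = 67.7 °C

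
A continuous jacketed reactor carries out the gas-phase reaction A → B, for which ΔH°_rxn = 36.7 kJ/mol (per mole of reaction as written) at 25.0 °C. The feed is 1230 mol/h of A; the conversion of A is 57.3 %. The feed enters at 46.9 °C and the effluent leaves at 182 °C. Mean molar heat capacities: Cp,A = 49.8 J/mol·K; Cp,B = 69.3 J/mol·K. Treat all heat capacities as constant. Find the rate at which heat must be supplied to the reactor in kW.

Q_in = 10.1 kW

Extent of reaction ξ = 0.573 × 1230 = 704.79 mol/h
Reaction term: ξ·ΔH°_rxn = 704.79 × 36.7 = 25866 kJ/h
Sensible, feed 46.9→25 °C: -1341.5 kJ/h
Outlet flows (mol/h): A 525.21, B 704.79
Sensible, products 25→182 °C: 11775 kJ/h
Q = ΔH = 36299 kJ/h = 10.083 kW
Heat supplied = 10.083 kW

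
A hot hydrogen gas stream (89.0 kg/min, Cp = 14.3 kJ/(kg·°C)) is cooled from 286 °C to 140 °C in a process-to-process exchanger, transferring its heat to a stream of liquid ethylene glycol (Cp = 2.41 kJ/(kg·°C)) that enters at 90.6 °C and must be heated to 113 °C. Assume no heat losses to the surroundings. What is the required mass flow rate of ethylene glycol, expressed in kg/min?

ṁ_c = 3440 kg/min

Heat released by hot stream: Q = 89.0 × 14.3 × (286 − 140) = 185810 kJ/min
Energy balance on cold side (adiabatic exchanger): Q = ṁ_c·Cp_c·(T_c,out − T_c,in)
ṁ_c = 185810 / [2.41 × (113 − 90.6)] = 3442 kg/min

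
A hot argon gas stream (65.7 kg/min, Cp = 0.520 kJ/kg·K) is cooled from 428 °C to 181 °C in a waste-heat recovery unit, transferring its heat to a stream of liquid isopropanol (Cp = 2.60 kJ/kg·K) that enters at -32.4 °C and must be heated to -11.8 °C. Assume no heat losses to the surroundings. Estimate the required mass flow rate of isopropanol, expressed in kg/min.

ṁ_c = 158 kg/min

Heat released by hot stream: Q = 65.7 × 0.520 × (428 − 181) = 8438.5 kJ/min
Energy balance on cold side (adiabatic exchanger): Q = ṁ_c·Cp_c·(T_c,out − T_c,in)
ṁ_c = 8438.5 / [2.60 × (-11.8 − -32.4)] = 157.55 kg/min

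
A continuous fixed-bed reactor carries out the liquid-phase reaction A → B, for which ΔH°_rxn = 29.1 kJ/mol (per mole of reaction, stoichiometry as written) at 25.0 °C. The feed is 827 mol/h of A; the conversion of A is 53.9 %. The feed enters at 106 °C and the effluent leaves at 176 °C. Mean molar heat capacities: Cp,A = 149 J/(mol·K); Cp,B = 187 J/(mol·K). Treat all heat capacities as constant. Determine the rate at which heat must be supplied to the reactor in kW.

Extent of reaction ξ = 0.539 × 827 = 445.75 mol/h
Reaction term: ξ·ΔH°_rxn = 445.75 × 29.1 = 12971 kJ/h
Sensible, feed 106→25 °C: -9981.1 kJ/h
Outlet flows (mol/h): A 381.25, B 445.75
Sensible, products 25→176 °C: 21164 kJ/h
Q = ΔH = 24155 kJ/h = 6.7097 kW
Heat supplied = 6.7097 kW

Q_in = 6.71 kW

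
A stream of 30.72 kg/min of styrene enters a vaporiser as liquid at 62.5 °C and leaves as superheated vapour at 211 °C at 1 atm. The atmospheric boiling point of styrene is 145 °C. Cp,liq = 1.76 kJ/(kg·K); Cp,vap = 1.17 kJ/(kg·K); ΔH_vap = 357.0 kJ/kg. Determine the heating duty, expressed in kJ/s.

liquid 62.5→145 °C: 145.2 kJ/kg
vaporisation at 145 °C: 357 kJ/kg
vapour 145→211 °C: 77.22 kJ/kg
Δh = 145.2 + 357 + 77.22 = 579.42 kJ/kg
Q = ṁ·Δh = 30.72 kg/min × 579.42 kJ/kg = 17800 kJ/min
|Q| = 296.66 kW

Q = 297 kJ/s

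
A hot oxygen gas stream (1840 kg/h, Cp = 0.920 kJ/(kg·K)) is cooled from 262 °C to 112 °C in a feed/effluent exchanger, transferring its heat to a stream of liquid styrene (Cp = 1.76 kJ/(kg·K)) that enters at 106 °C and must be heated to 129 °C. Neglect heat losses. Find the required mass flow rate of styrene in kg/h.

Heat released by hot stream: Q = 1840 × 0.920 × (262 − 112) = 253920 kJ/h
Energy balance on cold side (adiabatic exchanger): Q = ṁ_c·Cp_c·(T_c,out − T_c,in)
ṁ_c = 253920 / [1.76 × (129 − 106)] = 6272.7 kg/h

ṁ_c = 6270 kg/h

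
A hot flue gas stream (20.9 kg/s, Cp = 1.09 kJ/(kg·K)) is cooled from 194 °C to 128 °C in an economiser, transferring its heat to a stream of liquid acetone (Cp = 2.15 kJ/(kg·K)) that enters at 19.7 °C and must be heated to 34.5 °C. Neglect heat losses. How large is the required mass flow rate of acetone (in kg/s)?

Heat released by hot stream: Q = 20.9 × 1.09 × (194 − 128) = 1503.5 kJ/s
Energy balance on cold side (adiabatic exchanger): Q = ṁ_c·Cp_c·(T_c,out − T_c,in)
ṁ_c = 1503.5 / [2.15 × (34.5 − 19.7)] = 47.252 kg/s

ṁ_c = 47.3 kg/s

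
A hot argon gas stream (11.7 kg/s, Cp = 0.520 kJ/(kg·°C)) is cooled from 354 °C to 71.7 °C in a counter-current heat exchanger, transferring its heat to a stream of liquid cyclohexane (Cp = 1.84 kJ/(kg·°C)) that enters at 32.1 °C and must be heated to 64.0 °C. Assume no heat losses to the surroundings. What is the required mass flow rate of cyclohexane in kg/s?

Heat released by hot stream: Q = 11.7 × 0.520 × (354 − 71.7) = 1717.5 kJ/s
Energy balance on cold side (adiabatic exchanger): Q = ṁ_c·Cp_c·(T_c,out − T_c,in)
ṁ_c = 1717.5 / [1.84 × (64.0 − 32.1)] = 29.261 kg/s

ṁ_c = 29.3 kg/s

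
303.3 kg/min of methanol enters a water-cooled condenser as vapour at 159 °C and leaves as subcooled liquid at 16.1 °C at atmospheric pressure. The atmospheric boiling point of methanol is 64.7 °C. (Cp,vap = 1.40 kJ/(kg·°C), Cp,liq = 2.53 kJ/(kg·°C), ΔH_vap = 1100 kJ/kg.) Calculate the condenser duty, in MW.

vapour 159→64.7 °C: -132.02 kJ/kg
condensation at 64.7 °C: -1100 kJ/kg
liquid 64.7→16.1 °C: -122.96 kJ/kg
Δh = -132.02 + -1100 + -122.96 = -1355 kJ/kg
Q = ṁ·Δh = 303.3 kg/min × -1355 kJ/kg = -410960 kJ/min
|Q| = 6849.4 kW = 6.8494 MW

Q_c = 6.85 MW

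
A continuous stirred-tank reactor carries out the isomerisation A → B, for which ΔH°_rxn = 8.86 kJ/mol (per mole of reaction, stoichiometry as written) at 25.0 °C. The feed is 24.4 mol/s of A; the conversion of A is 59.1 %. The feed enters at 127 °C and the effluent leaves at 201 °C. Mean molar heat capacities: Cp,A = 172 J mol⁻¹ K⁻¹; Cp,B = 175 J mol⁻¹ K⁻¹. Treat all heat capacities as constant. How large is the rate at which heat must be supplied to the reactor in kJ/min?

Extent of reaction ξ = 0.591 × 24.4 = 14.42 mol/s
Reaction term: ξ·ΔH°_rxn = 14.42 × 8.86 = 127.76 kJ/s
Sensible, feed 127→25 °C: -428.07 kJ/s
Outlet flows (mol/s): A 9.9796, B 14.42
Sensible, products 25→201 °C: 746.25 kJ/s
Q = ΔH = 445.94 kJ/s = 445.94 kW
Heat supplied = 26757 kJ/min

Q_in = 26800 kJ/min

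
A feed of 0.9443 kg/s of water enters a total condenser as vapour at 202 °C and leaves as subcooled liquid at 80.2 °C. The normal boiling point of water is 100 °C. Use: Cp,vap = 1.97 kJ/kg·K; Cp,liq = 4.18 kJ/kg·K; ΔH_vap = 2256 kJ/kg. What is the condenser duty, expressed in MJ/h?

Q_c = 8630 MJ/h

vapour 202→100 °C: -200.94 kJ/kg
condensation at 100 °C: -2256 kJ/kg
liquid 100→80.2 °C: -82.764 kJ/kg
Δh = -200.94 + -2256 + -82.764 = -2539.7 kJ/kg
Q = ṁ·Δh = 0.9443 kg/s × -2539.7 kJ/kg = -2398.2 kJ/s
|Q| = 2398.2 kW = 8633.7 MJ/h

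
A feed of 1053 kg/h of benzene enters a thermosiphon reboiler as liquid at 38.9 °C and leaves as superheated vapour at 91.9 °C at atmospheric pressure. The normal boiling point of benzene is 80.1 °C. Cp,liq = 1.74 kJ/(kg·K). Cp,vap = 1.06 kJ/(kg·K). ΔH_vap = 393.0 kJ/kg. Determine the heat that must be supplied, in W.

Q = 140000 W

liquid 38.9→80.1 °C: 71.688 kJ/kg
vaporisation at 80.1 °C: 393 kJ/kg
vapour 80.1→91.9 °C: 12.508 kJ/kg
Δh = 71.688 + 393 + 12.508 = 477.2 kJ/kg
Q = ṁ·Δh = 1053 kg/h × 477.2 kJ/kg = 502490 kJ/h
|Q| = 139.58 kW = 139580 W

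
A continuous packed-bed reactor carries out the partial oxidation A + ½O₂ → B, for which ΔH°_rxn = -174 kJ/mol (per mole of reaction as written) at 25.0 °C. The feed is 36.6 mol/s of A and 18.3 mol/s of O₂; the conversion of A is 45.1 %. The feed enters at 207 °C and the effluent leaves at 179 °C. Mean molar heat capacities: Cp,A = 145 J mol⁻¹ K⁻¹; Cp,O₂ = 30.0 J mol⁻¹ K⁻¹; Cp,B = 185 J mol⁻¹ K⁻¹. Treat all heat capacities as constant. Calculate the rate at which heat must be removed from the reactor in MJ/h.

Q_out = 10700 MJ/h

Extent of reaction ξ = 0.451 × 36.6 = 16.507 mol/s
Reaction term: ξ·ΔH°_rxn = 16.507 × -174 = -2872.1 kJ/s
Sensible, feed 207→25 °C: -1065.8 kJ/s
Outlet flows (mol/s): A 20.093, O₂ 10.047, B 16.507
Sensible, products 25→179 °C: 965.37 kJ/s
Q = ΔH = -2972.6 kJ/s = -2972.6 kW
Heat removed = 10701 MJ/h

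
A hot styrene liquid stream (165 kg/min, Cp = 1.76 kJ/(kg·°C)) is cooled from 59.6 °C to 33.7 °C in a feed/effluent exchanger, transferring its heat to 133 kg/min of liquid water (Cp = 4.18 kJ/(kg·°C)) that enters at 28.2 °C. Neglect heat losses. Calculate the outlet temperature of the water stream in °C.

Heat released by hot stream: Q = 165 × 1.76 × (59.6 − 33.7) = 7521.4 kJ/min
Energy balance on cold side (adiabatic exchanger): Q = ṁ_c·Cp_c·(T_c,out − T_c,in)
T_c,out = 28.2 + 7521.4/(133 × 4.18) = 41.729 °C

T_c,out = 41.7 °C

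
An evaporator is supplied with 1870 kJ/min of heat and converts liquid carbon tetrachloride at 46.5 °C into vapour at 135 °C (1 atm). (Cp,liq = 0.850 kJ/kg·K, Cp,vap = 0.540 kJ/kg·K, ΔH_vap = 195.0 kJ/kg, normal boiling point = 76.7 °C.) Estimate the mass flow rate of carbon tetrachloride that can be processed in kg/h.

Δh = 0.850×(76.7−46.5) + 195.0 + 0.540×(135−76.7) = 252.15 kJ/kg
Q = 1870 kJ/min = 31.167 kJ/s = 112200 kJ/h
ṁ = Q/Δh = 112200 / 252.15 = 444.97 kg/h

ṁ = 445 kg/h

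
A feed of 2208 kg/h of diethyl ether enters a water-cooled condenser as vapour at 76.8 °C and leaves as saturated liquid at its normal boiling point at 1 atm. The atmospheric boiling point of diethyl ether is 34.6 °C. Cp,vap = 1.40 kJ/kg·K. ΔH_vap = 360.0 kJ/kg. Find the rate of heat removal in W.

vapour 76.8→34.6 °C: -59.08 kJ/kg
condensation at 34.6 °C: -360 kJ/kg
Δh = -59.08 + -360 = -419.08 kJ/kg
Q = ṁ·Δh = 2208 kg/h × -419.08 kJ/kg = -925330 kJ/h
|Q| = 257.04 kW = 257040 W

Q_c = 257000 W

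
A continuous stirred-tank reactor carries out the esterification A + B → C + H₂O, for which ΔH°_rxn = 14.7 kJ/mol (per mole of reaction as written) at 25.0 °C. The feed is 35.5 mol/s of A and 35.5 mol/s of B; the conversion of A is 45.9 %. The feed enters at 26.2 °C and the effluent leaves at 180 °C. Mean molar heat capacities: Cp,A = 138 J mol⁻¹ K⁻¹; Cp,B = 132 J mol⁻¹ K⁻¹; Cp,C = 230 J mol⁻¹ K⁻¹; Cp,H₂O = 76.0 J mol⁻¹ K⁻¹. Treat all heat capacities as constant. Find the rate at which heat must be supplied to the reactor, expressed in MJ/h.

Extent of reaction ξ = 0.459 × 35.5 = 16.294 mol/s
Reaction term: ξ·ΔH°_rxn = 16.294 × 14.7 = 239.53 kJ/s
Sensible, feed 26.2→25 °C: -11.502 kJ/s
Outlet flows (mol/s): A 19.206, B 19.206, C 16.294, H₂O 16.294
Sensible, products 25→180 °C: 1576.6 kJ/s
Q = ΔH = 1804.6 kJ/s = 1804.6 kW
Heat supplied = 6496.7 MJ/h

Q_in = 6500 MJ/h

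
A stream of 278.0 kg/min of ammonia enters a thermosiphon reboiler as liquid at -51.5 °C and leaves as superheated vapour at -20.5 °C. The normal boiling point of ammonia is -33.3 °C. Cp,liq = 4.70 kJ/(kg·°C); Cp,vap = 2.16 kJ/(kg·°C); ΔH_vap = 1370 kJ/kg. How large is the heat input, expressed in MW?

Q = 6.87 MW

liquid -51.5→-33.3 °C: 85.54 kJ/kg
vaporisation at -33.3 °C: 1370 kJ/kg
vapour -33.3→-20.5 °C: 27.648 kJ/kg
Δh = 85.54 + 1370 + 27.648 = 1483.2 kJ/kg
Q = ṁ·Δh = 278.0 kg/min × 1483.2 kJ/kg = 412330 kJ/min
|Q| = 6872.1 kW = 6.8721 MW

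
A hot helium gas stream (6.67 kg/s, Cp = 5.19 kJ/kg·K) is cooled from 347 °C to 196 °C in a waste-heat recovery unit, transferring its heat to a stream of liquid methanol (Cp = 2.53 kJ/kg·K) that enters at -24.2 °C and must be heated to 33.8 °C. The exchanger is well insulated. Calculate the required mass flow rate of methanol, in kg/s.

ṁ_c = 35.6 kg/s

Heat released by hot stream: Q = 6.67 × 5.19 × (347 − 196) = 5227.2 kJ/s
Energy balance on cold side (adiabatic exchanger): Q = ṁ_c·Cp_c·(T_c,out − T_c,in)
ṁ_c = 5227.2 / [2.53 × (33.8 − -24.2)] = 35.622 kg/s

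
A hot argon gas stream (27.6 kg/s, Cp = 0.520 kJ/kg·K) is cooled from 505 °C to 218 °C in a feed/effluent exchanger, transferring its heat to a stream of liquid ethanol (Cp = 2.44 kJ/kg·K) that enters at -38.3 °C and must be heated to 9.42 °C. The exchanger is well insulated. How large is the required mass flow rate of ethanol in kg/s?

ṁ_c = 35.4 kg/s

Heat released by hot stream: Q = 27.6 × 0.520 × (505 − 218) = 4119 kJ/s
Energy balance on cold side (adiabatic exchanger): Q = ṁ_c·Cp_c·(T_c,out − T_c,in)
ṁ_c = 4119 / [2.44 × (9.42 − -38.3)] = 35.376 kg/s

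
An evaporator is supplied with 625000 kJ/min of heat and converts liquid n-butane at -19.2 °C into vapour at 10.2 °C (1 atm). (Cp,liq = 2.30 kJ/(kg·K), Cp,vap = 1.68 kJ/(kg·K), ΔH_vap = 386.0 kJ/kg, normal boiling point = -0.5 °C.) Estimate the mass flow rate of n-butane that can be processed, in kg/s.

Δh = 2.30×(-0.5−-19.2) + 386.0 + 1.68×(10.2−-0.5) = 446.99 kJ/kg
Q = 625000 kJ/min = 10417 kJ/s = 10417 kJ/s
ṁ = Q/Δh = 10417 / 446.99 = 23.304 kg/s

ṁ = 23.3 kg/s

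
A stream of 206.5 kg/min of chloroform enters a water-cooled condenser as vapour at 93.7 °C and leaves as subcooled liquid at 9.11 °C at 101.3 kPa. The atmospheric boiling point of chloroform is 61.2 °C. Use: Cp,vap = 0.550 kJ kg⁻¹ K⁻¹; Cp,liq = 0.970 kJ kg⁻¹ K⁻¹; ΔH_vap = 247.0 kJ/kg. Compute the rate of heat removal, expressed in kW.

Q_c = 1090 kW

vapour 93.7→61.2 °C: -17.875 kJ/kg
condensation at 61.2 °C: -247 kJ/kg
liquid 61.2→9.11 °C: -50.527 kJ/kg
Δh = -17.875 + -247 + -50.527 = -315.4 kJ/kg
Q = ṁ·Δh = 206.5 kg/min × -315.4 kJ/kg = -65131 kJ/min
|Q| = 1085.5 kW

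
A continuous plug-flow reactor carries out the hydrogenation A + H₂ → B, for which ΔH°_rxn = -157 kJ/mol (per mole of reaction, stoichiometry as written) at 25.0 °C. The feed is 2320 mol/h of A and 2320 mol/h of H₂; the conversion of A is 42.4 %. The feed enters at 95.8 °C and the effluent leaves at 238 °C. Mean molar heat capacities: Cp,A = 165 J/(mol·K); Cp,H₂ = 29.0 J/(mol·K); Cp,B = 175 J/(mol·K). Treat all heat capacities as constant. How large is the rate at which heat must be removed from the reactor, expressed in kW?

Q_out = 26.2 kW

Extent of reaction ξ = 0.424 × 2320 = 983.68 mol/h
Reaction term: ξ·ΔH°_rxn = 983.68 × -157 = -154440 kJ/h
Sensible, feed 95.8→25 °C: -31866 kJ/h
Outlet flows (mol/h): A 1336.3, H₂ 1336.3, B 983.68
Sensible, products 25→238 °C: 91886 kJ/h
Q = ΔH = -94417 kJ/h = -26.227 kW
Heat removed = 26.227 kW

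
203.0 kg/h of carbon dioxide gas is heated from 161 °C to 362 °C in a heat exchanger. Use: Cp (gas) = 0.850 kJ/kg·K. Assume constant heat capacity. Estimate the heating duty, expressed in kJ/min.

Q = ṁ·Cp·ΔT = 203.0 × 0.850 × (362 − 161) = 34683 kJ/h
Converting: 34683 / 3600 s = 9.634 kW
Heating duty = 578.04 kJ/min

Q = 578 kJ/min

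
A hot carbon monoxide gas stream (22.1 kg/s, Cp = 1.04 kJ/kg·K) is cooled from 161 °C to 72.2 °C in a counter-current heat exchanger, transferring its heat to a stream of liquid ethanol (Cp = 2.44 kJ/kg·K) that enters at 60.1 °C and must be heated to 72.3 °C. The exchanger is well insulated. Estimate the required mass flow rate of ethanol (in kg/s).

Heat released by hot stream: Q = 22.1 × 1.04 × (161 − 72.2) = 2041 kJ/s
Energy balance on cold side (adiabatic exchanger): Q = ṁ_c·Cp_c·(T_c,out − T_c,in)
ṁ_c = 2041 / [2.44 × (72.3 − 60.1)] = 68.563 kg/s

ṁ_c = 68.6 kg/s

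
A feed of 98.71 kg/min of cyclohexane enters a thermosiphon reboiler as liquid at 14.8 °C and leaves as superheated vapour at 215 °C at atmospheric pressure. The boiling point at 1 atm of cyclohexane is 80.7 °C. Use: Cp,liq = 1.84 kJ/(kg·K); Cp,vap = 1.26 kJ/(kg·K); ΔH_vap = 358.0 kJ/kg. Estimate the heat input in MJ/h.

liquid 14.8→80.7 °C: 121.26 kJ/kg
vaporisation at 80.7 °C: 358 kJ/kg
vapour 80.7→215 °C: 169.22 kJ/kg
Δh = 121.26 + 358 + 169.22 = 648.47 kJ/kg
Q = ṁ·Δh = 98.71 kg/min × 648.47 kJ/kg = 64011 kJ/min
|Q| = 1066.8 kW = 3840.7 MJ/h

Q = 3840 MJ/h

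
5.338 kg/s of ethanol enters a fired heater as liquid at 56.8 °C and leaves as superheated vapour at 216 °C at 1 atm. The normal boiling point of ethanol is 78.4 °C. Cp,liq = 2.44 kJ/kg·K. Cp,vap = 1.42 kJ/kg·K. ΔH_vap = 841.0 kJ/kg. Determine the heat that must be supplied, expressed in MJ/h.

liquid 56.8→78.4 °C: 52.704 kJ/kg
vaporisation at 78.4 °C: 841 kJ/kg
vapour 78.4→216 °C: 195.39 kJ/kg
Δh = 52.704 + 841 + 195.39 = 1089.1 kJ/kg
Q = ṁ·Δh = 5.338 kg/s × 1089.1 kJ/kg = 5813.6 kJ/s
|Q| = 5813.6 kW = 20929 MJ/h

Q = 20900 MJ/h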